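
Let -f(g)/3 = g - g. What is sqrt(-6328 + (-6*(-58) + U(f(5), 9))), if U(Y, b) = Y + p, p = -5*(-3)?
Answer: I*sqrt(5965) ≈ 77.233*I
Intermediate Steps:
p = 15
f(g) = 0 (f(g) = -3*(g - g) = -3*0 = 0)
U(Y, b) = 15 + Y (U(Y, b) = Y + 15 = 15 + Y)
sqrt(-6328 + (-6*(-58) + U(f(5), 9))) = sqrt(-6328 + (-6*(-58) + (15 + 0))) = sqrt(-6328 + (348 + 15)) = sqrt(-6328 + 363) = sqrt(-5965) = I*sqrt(5965)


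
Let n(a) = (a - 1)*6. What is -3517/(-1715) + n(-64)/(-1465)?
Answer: 1164251/502495 ≈ 2.3169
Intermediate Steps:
n(a) = -6 + 6*a (n(a) = (-1 + a)*6 = -6 + 6*a)
-3517/(-1715) + n(-64)/(-1465) = -3517/(-1715) + (-6 + 6*(-64))/(-1465) = -3517*(-1/1715) + (-6 - 384)*(-1/1465) = 3517/1715 - 390*(-1/1465) = 3517/1715 + 78/293 = 1164251/502495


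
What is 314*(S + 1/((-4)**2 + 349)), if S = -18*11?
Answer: -22692466/365 ≈ -62171.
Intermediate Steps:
S = -198
314*(S + 1/((-4)**2 + 349)) = 314*(-198 + 1/((-4)**2 + 349)) = 314*(-198 + 1/(16 + 349)) = 314*(-198 + 1/365) = 314*(-72269/365) = -22692466/365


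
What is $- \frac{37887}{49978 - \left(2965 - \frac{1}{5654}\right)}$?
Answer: $- \frac{214213098}{265811503} \approx -0.80588$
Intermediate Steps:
$- \frac{37887}{49978 - \left(2965 - \frac{1}{5654}\right)} = - \frac{37887}{49978 + \left(\frac{1}{5654} - 2965\right)} = - \frac{37887}{49978 - \frac{16764109}{5654}} = - \frac{37887}{\frac{265811503}{5654}} = \left(-37887\right) \frac{5654}{265811503} = - \frac{214213098}{265811503}$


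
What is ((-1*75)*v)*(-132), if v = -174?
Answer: -1722600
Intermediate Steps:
((-1*75)*v)*(-132) = (-1*75*(-174))*(-132) = -75*(-174)*(-132) = 13050*(-132) = -1722600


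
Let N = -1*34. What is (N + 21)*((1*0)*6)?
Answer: 0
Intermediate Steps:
N = -34
(N + 21)*((1*0)*6) = (-34 + 21)*((1*0)*6) = -0*6 = -13*0 = 0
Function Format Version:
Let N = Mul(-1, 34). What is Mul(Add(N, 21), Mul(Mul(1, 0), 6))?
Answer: 0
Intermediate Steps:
N = -34
Mul(Add(N, 21), Mul(Mul(1, 0), 6)) = Mul(Add(-34, 21), Mul(Mul(1, 0), 6)) = Mul(-13, Mul(0, 6)) = Mul(-13, 0) = 0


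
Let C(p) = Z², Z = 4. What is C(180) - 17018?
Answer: -17002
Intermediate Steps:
C(p) = 16 (C(p) = 4² = 16)
C(180) - 17018 = 16 - 17018 = -17002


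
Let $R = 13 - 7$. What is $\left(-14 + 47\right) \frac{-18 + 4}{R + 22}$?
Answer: $- \frac{33}{2} \approx -16.5$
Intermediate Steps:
$R = 6$
$\left(-14 + 47\right) \frac{-18 + 4}{R + 22} = \left(-14 + 47\right) \frac{-18 + 4}{6 + 22} = 33 \left(- \frac{14}{28}\right) = 33 \left(\left(-14\right) \frac{1}{28}\right) = 33 \left(- \frac{1}{2}\right) = - \frac{33}{2}$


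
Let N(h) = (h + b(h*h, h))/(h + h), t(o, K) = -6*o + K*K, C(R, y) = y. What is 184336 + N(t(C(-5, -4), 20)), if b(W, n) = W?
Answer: 369097/2 ≈ 1.8455e+5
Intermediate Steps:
t(o, K) = K² - 6*o (t(o, K) = -6*o + K² = K² - 6*o)
N(h) = (h + h²)/(2*h) (N(h) = (h + h*h)/(h + h) = (h + h²)/((2*h)) = (h + h²)*(1/(2*h)) = (h + h²)/(2*h))
184336 + N(t(C(-5, -4), 20)) = 184336 + (½ + (20² - 6*(-4))/2) = 184336 + (½ + (400 + 24)/2) = 184336 + (½ + (½)*424) = 184336 + (½ + 212) = 184336 + 425/2 = 369097/2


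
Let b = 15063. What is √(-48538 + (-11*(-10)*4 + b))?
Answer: I*√33035 ≈ 181.76*I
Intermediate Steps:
√(-48538 + (-11*(-10)*4 + b)) = √(-48538 + (-11*(-10)*4 + 15063)) = √(-48538 + (110*4 + 15063)) = √(-48538 + (440 + 15063)) = √(-48538 + 15503) = √(-33035) = I*√33035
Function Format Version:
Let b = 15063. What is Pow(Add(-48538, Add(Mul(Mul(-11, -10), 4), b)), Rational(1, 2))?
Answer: Mul(I, Pow(33035, Rational(1, 2))) ≈ Mul(181.76, I)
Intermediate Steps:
Pow(Add(-48538, Add(Mul(Mul(-11, -10), 4), b)), Rational(1, 2)) = Pow(Add(-48538, Add(Mul(Mul(-11, -10), 4), 15063)), Rational(1, 2)) = Pow(Add(-48538, Add(Mul(110, 4), 15063)), Rational(1, 2)) = Pow(Add(-48538, Add(440, 15063)), Rational(1, 2)) = Pow(Add(-48538, 15503), Rational(1, 2)) = Pow(-33035, Rational(1, 2)) = Mul(I, Pow(33035, Rational(1, 2)))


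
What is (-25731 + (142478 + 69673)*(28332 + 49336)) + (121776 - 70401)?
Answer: 16477369512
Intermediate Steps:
(-25731 + (142478 + 69673)*(28332 + 49336)) + (121776 - 70401) = (-25731 + 212151*77668) + 51375 = (-25731 + 16477343868) + 51375 = 16477318137 + 51375 = 16477369512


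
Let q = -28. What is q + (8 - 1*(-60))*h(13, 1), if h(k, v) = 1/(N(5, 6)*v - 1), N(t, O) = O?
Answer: -72/5 ≈ -14.400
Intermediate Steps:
h(k, v) = 1/(-1 + 6*v) (h(k, v) = 1/(6*v - 1) = 1/(-1 + 6*v))
q + (8 - 1*(-60))*h(13, 1) = -28 + (8 - 1*(-60))/(-1 + 6*1) = -28 + (8 + 60)/(-1 + 6) = -28 + 68/5 = -72/5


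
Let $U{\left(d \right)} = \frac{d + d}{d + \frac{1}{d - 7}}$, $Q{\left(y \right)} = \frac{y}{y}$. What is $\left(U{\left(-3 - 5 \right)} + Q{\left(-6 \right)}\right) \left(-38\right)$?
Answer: $- \frac{13718}{121} \approx -113.37$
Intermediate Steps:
$Q{\left(y \right)} = 1$
$U{\left(d \right)} = \frac{2 d}{d + \frac{1}{-7 + d}}$
$\left(U{\left(-3 - 5 \right)} + Q{\left(-6 \right)}\right) \left(-38\right) = \left(\frac{2 \left(-3 - 5\right) \left(-7 - 8\right)}{1 + \left(-3 - 5\right)^{2} - 7 \left(-3 - 5\right)} + 1\right) \left(-38\right) = \left(2 \left(-8\right) \frac{1}{1 + \left(-8\right)^{2} - -56} \left(-7 - 8\right) + 1\right) \left(-38\right) = \left(2 \left(-8\right) \frac{1}{1 + 64 + 56} \left(-15\right) + 1\right) \left(-38\right) = \left(2 \left(-8\right) \frac{1}{121} \left(-15\right) + 1\right) \left(-38\right) = \left(\frac{240}{121} + 1\right) \left(-38\right) = \frac{361}{121} \left(-38\right) = - \frac{13718}{121}$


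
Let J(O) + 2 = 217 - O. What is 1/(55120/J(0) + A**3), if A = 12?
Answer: 43/85328 ≈ 0.00050394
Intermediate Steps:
J(O) = 215 - O (J(O) = -2 + (217 - O) = 215 - O)
1/(55120/J(0) + A**3) = 1/(55120/(215 - 1*0) + 12**3) = 1/(55120/(215 + 0) + 1728) = 1/(55120/215 + 1728) = 1/(55120*(1/215) + 1728) = 1/(11024/43 + 1728) = 1/(85328/43) = 43/85328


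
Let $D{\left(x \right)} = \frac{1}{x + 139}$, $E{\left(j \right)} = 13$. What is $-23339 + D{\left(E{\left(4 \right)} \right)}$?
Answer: $- \frac{3547527}{152} \approx -23339.0$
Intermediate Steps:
$D{\left(x \right)} = \frac{1}{139 + x}$
$-23339 + D{\left(E{\left(4 \right)} \right)} = -23339 + \frac{1}{139 + 13} = -23339 + \frac{1}{152} = - \frac{3547527}{152}$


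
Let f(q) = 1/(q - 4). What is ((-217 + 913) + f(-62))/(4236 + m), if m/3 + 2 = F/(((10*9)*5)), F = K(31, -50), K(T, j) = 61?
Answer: 1148375/6980171 ≈ 0.16452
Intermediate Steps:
F = 61
f(q) = 1/(-4 + q)
m = -839/150 (m = -6 + 3*(61/(((10*9)*5))) = -6 + 3*(61/((90*5))) = -6 + 3*(61/450) = -6 + 61/150 = -839/150 ≈ -5.5933)
((-217 + 913) + f(-62))/(4236 + m) = ((-217 + 913) + 1/(-4 - 62))/(4236 - 839/150) = (696 + 1/(-66))/(634561/150) = (696 - 1/66)*(150/634561) = (45935/66)*(150/634561) = 1148375/6980171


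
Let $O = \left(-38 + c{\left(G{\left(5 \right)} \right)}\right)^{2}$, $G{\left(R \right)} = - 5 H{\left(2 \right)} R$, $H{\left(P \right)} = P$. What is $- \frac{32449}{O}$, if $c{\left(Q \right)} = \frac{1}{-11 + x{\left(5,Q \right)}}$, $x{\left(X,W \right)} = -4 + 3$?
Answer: $- \frac{4672656}{208849} \approx -22.373$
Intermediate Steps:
$x{\left(X,W \right)} = -1$
$G{\left(R \right)} = - 10 R$ ($G{\left(R \right)} = \left(-5\right) 2 R = - 10 R$)
$c{\left(Q \right)} = - \frac{1}{12}$ ($c{\left(Q \right)} = \frac{1}{-11 - 1} = \frac{1}{-12} = - \frac{1}{12}$)
$O = \frac{208849}{144}$ ($O = \left(-38 - \frac{1}{12}\right)^{2} = \left(- \frac{457}{12}\right)^{2} = \frac{208849}{144} \approx 1450.3$)
$- \frac{32449}{O} = - \frac{32449}{\frac{208849}{144}} = \left(-32449\right) \frac{144}{208849} = - \frac{4672656}{208849}$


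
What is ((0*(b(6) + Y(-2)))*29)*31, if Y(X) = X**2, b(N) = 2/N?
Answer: 0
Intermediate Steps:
((0*(b(6) + Y(-2)))*29)*31 = ((0*(2/6 + (-2)**2))*29)*31 = ((0*(2*(1/6) + 4))*29)*31 = ((0*(1/3 + 4))*29)*31 = ((0*(13/3))*29)*31 = (0*29)*31 = 0*31 = 0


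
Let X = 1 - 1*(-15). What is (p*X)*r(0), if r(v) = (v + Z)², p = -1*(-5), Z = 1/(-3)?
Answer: 80/9 ≈ 8.8889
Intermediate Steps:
Z = -⅓ ≈ -0.33333
p = 5
r(v) = (-⅓ + v)² (r(v) = (v - ⅓)² = (-⅓ + v)²)
X = 16 (X = 1 + 15 = 16)
(p*X)*r(0) = (5*16)*((-1 + 3*0)²/9) = 80*((-1 + 0)²/9) = 80*((⅑)*(-1)²) = 80*((⅑)*1) = 80*(⅑) = 80/9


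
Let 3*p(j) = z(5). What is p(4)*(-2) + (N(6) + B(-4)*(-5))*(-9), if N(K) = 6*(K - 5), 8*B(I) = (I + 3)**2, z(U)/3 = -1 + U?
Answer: -451/8 ≈ -56.375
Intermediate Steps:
z(U) = -3 + 3*U (z(U) = 3*(-1 + U) = -3 + 3*U)
p(j) = 4 (p(j) = (-3 + 3*5)/3 = (-3 + 15)/3 = (1/3)*12 = 4)
B(I) = (3 + I)**2/8 (B(I) = (I + 3)**2/8 = (3 + I)**2/8)
N(K) = -30 + 6*K (N(K) = 6*(-5 + K) = -30 + 6*K)
p(4)*(-2) + (N(6) + B(-4)*(-5))*(-9) = 4*(-2) + ((-30 + 6*6) + ((3 - 4)**2/8)*(-5))*(-9) = -8 + ((-30 + 36) + ((1/8)*(-1)**2)*(-5))*(-9) = -8 + (6 + ((1/8)*1)*(-5))*(-9) = -8 + (6 + (1/8)*(-5))*(-9) = -8 + (6 - 5/8)*(-9) = -8 + (43/8)*(-9) = -8 - 387/8 = -451/8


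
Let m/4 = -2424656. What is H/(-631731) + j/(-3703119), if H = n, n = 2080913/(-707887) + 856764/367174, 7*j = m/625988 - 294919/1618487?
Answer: 14793519959530260587586668432/9456798502754640062690809156661649 ≈ 1.5643e-6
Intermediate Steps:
m = -9698624 (m = 4*(-2424656) = -9698624)
j = -3970428154215/1773018520273 (j = (-9698624/625988 - 294919/1618487)/7 = (-9698624*1/625988 - 294919*1/1618487)/7 = (-2424656/156497 - 294919/1618487)/7 = (1/7)*(-3970428154215/253288360039) = -3970428154215/1773018520273 ≈ -2.2394)
n = -78782526097/129958850669 (n = 2080913*(-1/707887) + 856764*(1/367174) = -2080913/707887 + 428382/183587 = -78782526097/129958850669 ≈ -0.60621)
H = -78782526097/129958850669 ≈ -0.60621
H/(-631731) + j/(-3703119) = -78782526097/129958850669/(-631731) - 3970428154215/1773018520273/(-3703119) = -78782526097/129958850669*(-1/631731) - 3970428154215/1773018520273*(-1/3703119) = 78782526097/82099034691978039 + 1323476051405/2188566189924943829 = 14793519959530260587586668432/9456798502754640062690809156661649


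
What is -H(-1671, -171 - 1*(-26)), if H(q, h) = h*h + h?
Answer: -20880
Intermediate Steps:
H(q, h) = h + h² (H(q, h) = h² + h = h + h²)
-H(-1671, -171 - 1*(-26)) = -(-171 - 1*(-26))*(1 + (-171 - 1*(-26))) = -(-171 + 26)*(1 + (-171 + 26)) = -(-145)*(1 - 145) = -(-145)*(-144) = -1*20880 = -20880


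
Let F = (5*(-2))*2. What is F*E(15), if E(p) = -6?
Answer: 120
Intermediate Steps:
F = -20 (F = -10*2 = -20)
F*E(15) = -20*(-6) = 120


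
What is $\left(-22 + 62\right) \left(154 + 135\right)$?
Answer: $11560$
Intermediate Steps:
$\left(-22 + 62\right) \left(154 + 135\right) = 40 \cdot 289 = 11560$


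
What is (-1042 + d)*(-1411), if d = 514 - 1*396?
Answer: 1303764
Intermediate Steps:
d = 118 (d = 514 - 396 = 118)
(-1042 + d)*(-1411) = (-1042 + 118)*(-1411) = -924*(-1411) = 1303764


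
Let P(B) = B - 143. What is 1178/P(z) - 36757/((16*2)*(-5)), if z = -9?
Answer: 35517/160 ≈ 221.98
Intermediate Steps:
P(B) = -143 + B
1178/P(z) - 36757/((16*2)*(-5)) = 1178/(-143 - 9) - 36757/((16*2)*(-5)) = 1178/(-152) - 36757/(32*(-5)) = 1178*(-1/152) - 36757/(-160) = -31/4 - 36757*(-1/160) = -31/4 + 36757/160 = 35517/160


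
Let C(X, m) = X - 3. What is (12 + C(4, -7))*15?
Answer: 195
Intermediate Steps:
C(X, m) = -3 + X
(12 + C(4, -7))*15 = (12 + (-3 + 4))*15 = (12 + 1)*15 = 13*15 = 195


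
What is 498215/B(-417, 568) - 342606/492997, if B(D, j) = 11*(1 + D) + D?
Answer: -247329132113/2461534021 ≈ -100.48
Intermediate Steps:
B(D, j) = 11 + 12*D (B(D, j) = (11 + 11*D) + D = 11 + 12*D)
498215/B(-417, 568) - 342606/492997 = 498215/(11 + 12*(-417)) - 342606/492997 = 498215/(11 - 5004) - 342606*1/492997 = 498215/(-4993) - 342606/492997 = 498215*(-1/4993) - 342606/492997 = -498215/4993 - 342606/492997 = -247329132113/2461534021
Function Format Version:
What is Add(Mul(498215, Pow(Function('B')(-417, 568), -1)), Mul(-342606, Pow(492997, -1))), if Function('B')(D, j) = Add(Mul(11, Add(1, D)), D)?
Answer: Rational(-247329132113, 2461534021) ≈ -100.48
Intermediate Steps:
Function('B')(D, j) = Add(11, Mul(12, D)) (Function('B')(D, j) = Add(Add(11, Mul(11, D)), D) = Add(11, Mul(12, D)))
Add(Mul(498215, Pow(Function('B')(-417, 568), -1)), Mul(-342606, Pow(492997, -1))) = Add(Mul(498215, Pow(Add(11, Mul(12, -417)), -1)), Mul(-342606, Pow(492997, -1))) = Add(Mul(498215, Pow(Add(11, -5004), -1)), Mul(-342606, Rational(1, 492997))) = Add(Mul(498215, Pow(-4993, -1)), Rational(-342606, 492997)) = Add(Mul(498215, Rational(-1, 4993)), Rational(-342606, 492997)) = Add(Rational(-498215, 4993), Rational(-342606, 492997)) = Rational(-247329132113, 2461534021)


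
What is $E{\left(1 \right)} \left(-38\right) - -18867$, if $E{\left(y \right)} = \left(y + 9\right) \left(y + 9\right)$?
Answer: $15067$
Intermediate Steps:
$E{\left(y \right)} = \left(9 + y\right)^{2}$ ($E{\left(y \right)} = \left(9 + y\right) \left(9 + y\right) = \left(9 + y\right)^{2}$)
$E{\left(1 \right)} \left(-38\right) - -18867 = \left(9 + 1\right)^{2} \left(-38\right) - -18867 = 10^{2} \left(-38\right) + 18867 = 100 \left(-38\right) + 18867 = -3800 + 18867 = 15067$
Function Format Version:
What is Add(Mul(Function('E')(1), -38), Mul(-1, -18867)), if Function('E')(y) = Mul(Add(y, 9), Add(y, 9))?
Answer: 15067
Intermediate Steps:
Function('E')(y) = Pow(Add(9, y), 2) (Function('E')(y) = Mul(Add(9, y), Add(9, y)) = Pow(Add(9, y), 2))
Add(Mul(Function('E')(1), -38), Mul(-1, -18867)) = Add(Mul(Pow(Add(9, 1), 2), -38), Mul(-1, -18867)) = Add(Mul(Pow(10, 2), -38), 18867) = Add(Mul(100, -38), 18867) = Add(-3800, 18867) = 15067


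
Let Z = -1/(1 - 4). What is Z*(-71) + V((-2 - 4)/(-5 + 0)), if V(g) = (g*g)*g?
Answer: -8227/375 ≈ -21.939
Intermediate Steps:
V(g) = g³ (V(g) = g²*g = g³)
Z = ⅓ (Z = -1/(-3) = -1*(-⅓) = ⅓ ≈ 0.33333)
Z*(-71) + V((-2 - 4)/(-5 + 0)) = (⅓)*(-71) + ((-2 - 4)/(-5 + 0))³ = -71/3 + (-6/(-5))³ = -71/3 + (-6*(-⅕))³ = -71/3 + (6/5)³ = -71/3 + 216/125 = -8227/375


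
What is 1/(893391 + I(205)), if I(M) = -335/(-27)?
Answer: 27/24121892 ≈ 1.1193e-6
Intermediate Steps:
I(M) = 335/27 (I(M) = -335*(-1/27) = 335/27)
1/(893391 + I(205)) = 1/(893391 + 335/27) = 1/(24121892/27) = 27/24121892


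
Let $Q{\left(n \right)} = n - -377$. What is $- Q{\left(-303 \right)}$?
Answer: $-74$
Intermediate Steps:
$Q{\left(n \right)} = 377 + n$ ($Q{\left(n \right)} = n + 377 = 377 + n$)
$- Q{\left(-303 \right)} = - (377 - 303) = \left(-1\right) 74 = -74$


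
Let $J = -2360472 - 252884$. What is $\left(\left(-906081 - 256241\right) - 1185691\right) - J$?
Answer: $265343$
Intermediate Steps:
$J = -2613356$
$\left(\left(-906081 - 256241\right) - 1185691\right) - J = \left(\left(-906081 - 256241\right) - 1185691\right) - -2613356 = \left(\left(-906081 - 256241\right) - 1185691\right) + 2613356 = \left(-1162322 - 1185691\right) + 2613356 = -2348013 + 2613356 = 265343$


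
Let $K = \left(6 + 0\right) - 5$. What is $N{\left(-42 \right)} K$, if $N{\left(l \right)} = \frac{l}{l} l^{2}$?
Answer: $1764$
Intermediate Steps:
$N{\left(l \right)} = l^{2}$ ($N{\left(l \right)} = 1 l^{2} = l^{2}$)
$K = 1$ ($K = 6 - 5 = 1$)
$N{\left(-42 \right)} K = \left(-42\right)^{2} \cdot 1 = 1764 \cdot 1 = 1764$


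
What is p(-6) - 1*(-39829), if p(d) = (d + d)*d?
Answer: 39901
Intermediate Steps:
p(d) = 2*d² (p(d) = (2*d)*d = 2*d²)
p(-6) - 1*(-39829) = 2*(-6)² - 1*(-39829) = 2*36 + 39829 = 72 + 39829 = 39901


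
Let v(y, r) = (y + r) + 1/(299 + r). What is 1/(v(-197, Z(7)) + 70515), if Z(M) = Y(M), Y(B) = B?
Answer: 306/21519451 ≈ 1.4220e-5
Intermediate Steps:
Z(M) = M
v(y, r) = r + y + 1/(299 + r) (v(y, r) = (r + y) + 1/(299 + r) = r + y + 1/(299 + r))
1/(v(-197, Z(7)) + 70515) = 1/((1 + 7**2 + 299*7 + 299*(-197) + 7*(-197))/(299 + 7) + 70515) = 1/((1 + 49 + 2093 - 58903 - 1379)/306 + 70515) = 1/((1/306)*(-58139) + 70515) = 1/(-58139/306 + 70515) = 1/(21519451/306) = 306/21519451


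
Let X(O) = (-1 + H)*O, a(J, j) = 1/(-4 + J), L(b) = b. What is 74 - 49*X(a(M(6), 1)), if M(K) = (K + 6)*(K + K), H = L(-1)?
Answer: 747/10 ≈ 74.700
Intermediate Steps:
H = -1
M(K) = 2*K*(6 + K) (M(K) = (6 + K)*(2*K) = 2*K*(6 + K))
X(O) = -2*O (X(O) = (-1 - 1)*O = -2*O)
74 - 49*X(a(M(6), 1)) = 74 - (-98)/(-4 + 2*6*(6 + 6)) = 74 - (-98)/(-4 + 2*6*12) = 74 - (-98)/(-4 + 144) = 74 - (-98)/140 = 74 - 49*(-1/70) = 74 + 7/10 = 747/10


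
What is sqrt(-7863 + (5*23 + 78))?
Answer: I*sqrt(7670) ≈ 87.578*I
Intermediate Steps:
sqrt(-7863 + (5*23 + 78)) = sqrt(-7863 + (115 + 78)) = sqrt(-7863 + 193) = sqrt(-7670) = I*sqrt(7670)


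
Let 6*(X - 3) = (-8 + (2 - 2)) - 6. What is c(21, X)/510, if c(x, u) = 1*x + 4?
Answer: 5/102 ≈ 0.049020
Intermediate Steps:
X = 2/3 (X = 3 + ((-8 + (2 - 2)) - 6)/6 = 3 + ((-8 + 0) - 6)/6 = 3 + (-8 - 6)/6 = 3 + (1/6)*(-14) = 3 - 7/3 = 2/3 ≈ 0.66667)
c(x, u) = 4 + x (c(x, u) = x + 4 = 4 + x)
c(21, X)/510 = (4 + 21)/510 = 25*(1/510) = 5/102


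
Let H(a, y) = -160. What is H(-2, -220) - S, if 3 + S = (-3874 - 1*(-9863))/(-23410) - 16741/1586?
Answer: -1356932864/9282065 ≈ -146.19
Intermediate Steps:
S = -128197536/9282065 (S = -3 + ((-3874 - 1*(-9863))/(-23410) - 16741/1586) = -3 + ((-3874 + 9863)*(-1/23410) - 16741*1/1586) = -3 + (5989*(-1/23410) - 16741/1586) = -3 + (-5989/23410 - 16741/1586) = -3 - 100351341/9282065 = -128197536/9282065 ≈ -13.811)
H(-2, -220) - S = -160 - 1*(-128197536/9282065) = -160 + 128197536/9282065 = -1356932864/9282065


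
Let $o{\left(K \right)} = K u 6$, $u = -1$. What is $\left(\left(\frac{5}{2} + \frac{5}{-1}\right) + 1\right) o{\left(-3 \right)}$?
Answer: $-27$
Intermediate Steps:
$o{\left(K \right)} = - 6 K$ ($o{\left(K \right)} = K \left(-1\right) 6 = - K 6 = - 6 K$)
$\left(\left(\frac{5}{2} + \frac{5}{-1}\right) + 1\right) o{\left(-3 \right)} = \left(\left(\frac{5}{2} + \frac{5}{-1}\right) + 1\right) \left(\left(-6\right) \left(-3\right)\right) = \left(\left(5 \cdot \frac{1}{2} + 5 \left(-1\right)\right) + 1\right) 18 = \left(\left(\frac{5}{2} - 5\right) + 1\right) 18 = \left(- \frac{5}{2} + 1\right) 18 = \left(- \frac{3}{2}\right) 18 = -27$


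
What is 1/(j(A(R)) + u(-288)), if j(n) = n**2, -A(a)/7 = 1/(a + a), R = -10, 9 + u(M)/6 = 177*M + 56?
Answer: -400/122229551 ≈ -3.2725e-6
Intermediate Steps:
u(M) = 282 + 1062*M (u(M) = -54 + 6*(177*M + 56) = -54 + 6*(56 + 177*M) = -54 + (336 + 1062*M) = 282 + 1062*M)
A(a) = -7/(2*a) (A(a) = -7/(a + a) = -7*1/(2*a) = -7/(2*a))
1/(j(A(R)) + u(-288)) = 1/((-7/2/(-10))**2 + (282 + 1062*(-288))) = 1/((-7/2*(-1/10))**2 + (282 - 305856)) = 1/((7/20)**2 - 305574) = 1/(49/400 - 305574) = 1/(-122229551/400) = -400/122229551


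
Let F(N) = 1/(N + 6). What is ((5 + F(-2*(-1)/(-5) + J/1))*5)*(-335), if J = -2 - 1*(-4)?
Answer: -326625/38 ≈ -8595.4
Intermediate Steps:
J = 2 (J = -2 + 4 = 2)
F(N) = 1/(6 + N)
((5 + F(-2*(-1)/(-5) + J/1))*5)*(-335) = ((5 + 1/(6 + (-2*(-1)/(-5) + 2/1)))*5)*(-335) = ((5 + 1/(6 + (2*(-⅕) + 2*1)))*5)*(-335) = ((5 + 1/(6 + (-⅖ + 2)))*5)*(-335) = ((5 + 1/(6 + 8/5))*5)*(-335) = ((5 + 1/(38/5))*5)*(-335) = ((5 + 5/38)*5)*(-335) = ((195/38)*5)*(-335) = (975/38)*(-335) = -326625/38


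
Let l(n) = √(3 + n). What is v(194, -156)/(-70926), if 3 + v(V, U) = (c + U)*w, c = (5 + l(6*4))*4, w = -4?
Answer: -541/70926 + 8*√3/11821 ≈ -0.0064555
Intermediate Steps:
c = 20 + 12*√3 (c = (5 + √(3 + 6*4))*4 = (5 + √(3 + 24))*4 = (5 + √27)*4 = (5 + 3*√3)*4 = 20 + 12*√3 ≈ 40.785)
v(V, U) = -83 - 48*√3 - 4*U (v(V, U) = -3 + ((20 + 12*√3) + U)*(-4) = -3 + (20 + U + 12*√3)*(-4) = -3 + (-80 - 48*√3 - 4*U) = -83 - 48*√3 - 4*U)
v(194, -156)/(-70926) = (-83 - 48*√3 - 4*(-156))/(-70926) = (-83 - 48*√3 + 624)*(-1/70926) = (541 - 48*√3)*(-1/70926) = -541/70926 + 8*√3/11821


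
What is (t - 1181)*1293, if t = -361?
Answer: -1993806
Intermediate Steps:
(t - 1181)*1293 = (-361 - 1181)*1293 = -1542*1293 = -1993806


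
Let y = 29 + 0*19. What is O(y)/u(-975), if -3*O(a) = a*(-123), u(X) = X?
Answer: -1189/975 ≈ -1.2195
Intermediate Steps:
y = 29 (y = 29 + 0 = 29)
O(a) = 41*a (O(a) = -a*(-123)/3 = -(-41)*a = 41*a)
O(y)/u(-975) = (41*29)/(-975) = 1189*(-1/975) = -1189/975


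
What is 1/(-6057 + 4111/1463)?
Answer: -1463/8857280 ≈ -0.00016517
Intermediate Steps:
1/(-6057 + 4111/1463) = 1/(-8857280/1463) = -1463/8857280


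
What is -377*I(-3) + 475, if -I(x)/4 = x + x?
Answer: -8573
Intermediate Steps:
I(x) = -8*x (I(x) = -4*(x + x) = -8*x)
-377*I(-3) + 475 = -(-3016)*(-3) + 475 = -377*24 + 475 = -9048 + 475 = -8573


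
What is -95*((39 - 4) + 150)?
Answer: -17575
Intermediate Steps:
-95*((39 - 4) + 150) = -95*(35 + 150) = -95*185 = -17575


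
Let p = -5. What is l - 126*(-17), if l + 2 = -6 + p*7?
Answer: 2099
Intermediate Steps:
l = -43 (l = -2 + (-6 - 5*7) = -2 + (-6 - 35) = -2 - 41 = -43)
l - 126*(-17) = -43 - 126*(-17) = -43 + 2142 = 2099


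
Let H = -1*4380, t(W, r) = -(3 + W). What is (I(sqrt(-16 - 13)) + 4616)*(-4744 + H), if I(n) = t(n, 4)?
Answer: -42089012 + 9124*I*sqrt(29) ≈ -4.2089e+7 + 49134.0*I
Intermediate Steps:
t(W, r) = -3 - W
I(n) = -3 - n
H = -4380
(I(sqrt(-16 - 13)) + 4616)*(-4744 + H) = ((-3 - sqrt(-16 - 13)) + 4616)*(-4744 - 4380) = ((-3 - sqrt(-29)) + 4616)*(-9124) = ((-3 - I*sqrt(29)) + 4616)*(-9124) = (4613 - I*sqrt(29))*(-9124) = -42089012 + 9124*I*sqrt(29)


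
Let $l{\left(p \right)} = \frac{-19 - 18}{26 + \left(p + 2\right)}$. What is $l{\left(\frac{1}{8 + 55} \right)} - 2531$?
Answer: $- \frac{4469546}{1765} \approx -2532.3$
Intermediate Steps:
$l{\left(p \right)} = - \frac{37}{28 + p}$ ($l{\left(p \right)} = - \frac{37}{26 + \left(2 + p\right)} = - \frac{37}{28 + p}$)
$l{\left(\frac{1}{8 + 55} \right)} - 2531 = - \frac{37}{28 + \frac{1}{8 + 55}} - 2531 = - \frac{37}{28 + \frac{1}{63}} - 2531 = - \frac{37}{\frac{1765}{63}} - 2531 = \left(-37\right) \frac{63}{1765} - 2531 = - \frac{2331}{1765} - 2531 = - \frac{4469546}{1765}$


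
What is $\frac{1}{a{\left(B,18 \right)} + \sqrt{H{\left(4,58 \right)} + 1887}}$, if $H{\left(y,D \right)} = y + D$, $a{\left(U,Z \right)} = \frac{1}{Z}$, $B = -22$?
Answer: $- \frac{18}{631475} + \frac{324 \sqrt{1949}}{631475} \approx 0.022623$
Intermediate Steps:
$H{\left(y,D \right)} = D + y$
$\frac{1}{a{\left(B,18 \right)} + \sqrt{H{\left(4,58 \right)} + 1887}} = \frac{1}{\frac{1}{18} + \sqrt{\left(58 + 4\right) + 1887}} = \frac{1}{\frac{1}{18} + \sqrt{62 + 1887}} = \frac{1}{\frac{1}{18} + \sqrt{1949}}$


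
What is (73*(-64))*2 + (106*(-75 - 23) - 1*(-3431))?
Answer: -16301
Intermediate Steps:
(73*(-64))*2 + (106*(-75 - 23) - 1*(-3431)) = -4672*2 + (106*(-98) + 3431) = -9344 + (-10388 + 3431) = -9344 - 6957 = -16301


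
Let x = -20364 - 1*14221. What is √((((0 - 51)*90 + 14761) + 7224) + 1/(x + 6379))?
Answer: √1537676318446/9402 ≈ 131.89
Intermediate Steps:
x = -34585 (x = -20364 - 14221 = -34585)
√((((0 - 51)*90 + 14761) + 7224) + 1/(x + 6379)) = √((((0 - 51)*90 + 14761) + 7224) + 1/(-34585 + 6379)) = √(((-51*90 + 14761) + 7224) + 1/(-28206)) = √(((-4590 + 14761) + 7224) - 1/28206) = √((10171 + 7224) - 1/28206) = √(17395 - 1/28206) = √(490643369/28206) = √1537676318446/9402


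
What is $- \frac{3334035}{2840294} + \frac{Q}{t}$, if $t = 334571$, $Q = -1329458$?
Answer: $- \frac{4891523004637}{950280003874} \approx -5.1475$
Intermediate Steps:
$- \frac{3334035}{2840294} + \frac{Q}{t} = - \frac{3334035}{2840294} - \frac{1329458}{334571} = - \frac{4891523004637}{950280003874}$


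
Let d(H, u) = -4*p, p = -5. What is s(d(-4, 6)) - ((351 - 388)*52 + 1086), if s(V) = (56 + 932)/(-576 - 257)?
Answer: 697066/833 ≈ 836.81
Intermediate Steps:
d(H, u) = 20 (d(H, u) = -4*(-5) = 20)
s(V) = -988/833 (s(V) = 988/(-833) = 988*(-1/833) = -988/833)
s(d(-4, 6)) - ((351 - 388)*52 + 1086) = -988/833 - ((351 - 388)*52 + 1086) = -988/833 - (-37*52 + 1086) = -988/833 - (-1924 + 1086) = -988/833 - 1*(-838) = -988/833 + 838 = 697066/833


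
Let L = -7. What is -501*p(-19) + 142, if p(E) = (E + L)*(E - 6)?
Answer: -325508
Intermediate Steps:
p(E) = (-7 + E)*(-6 + E) (p(E) = (E - 7)*(E - 6) = (-7 + E)*(-6 + E))
-501*p(-19) + 142 = -501*(42 + (-19)² - 13*(-19)) + 142 = -501*(42 + 361 + 247) + 142 = -501*650 + 142 = -325650 + 142 = -325508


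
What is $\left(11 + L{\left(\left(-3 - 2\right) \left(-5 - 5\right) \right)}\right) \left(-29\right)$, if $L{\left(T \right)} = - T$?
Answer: $1131$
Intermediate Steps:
$\left(11 + L{\left(\left(-3 - 2\right) \left(-5 - 5\right) \right)}\right) \left(-29\right) = \left(11 - \left(-3 - 2\right) \left(-5 - 5\right)\right) \left(-29\right) = \left(11 - \left(-5\right) \left(-10\right)\right) \left(-29\right) = \left(11 - 50\right) \left(-29\right) = \left(-39\right) \left(-29\right) = 1131$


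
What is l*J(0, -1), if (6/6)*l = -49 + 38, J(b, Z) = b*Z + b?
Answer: 0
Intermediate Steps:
J(b, Z) = b + Z*b (J(b, Z) = Z*b + b = b + Z*b)
l = -11 (l = -49 + 38 = -11)
l*J(0, -1) = -0*(1 - 1) = -0*0 = -11*0 = 0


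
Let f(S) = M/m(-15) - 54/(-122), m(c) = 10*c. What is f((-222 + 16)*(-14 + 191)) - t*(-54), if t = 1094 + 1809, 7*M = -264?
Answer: 1673441759/10675 ≈ 1.5676e+5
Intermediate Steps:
M = -264/7 (M = (⅐)*(-264) = -264/7 ≈ -37.714)
t = 2903
f(S) = 7409/10675 (f(S) = -264/(7*(10*(-15))) - 54/(-122) = -264/7/(-150) - 54*(-1/122) = -264/7*(-1/150) + 27/61 = 44/175 + 27/61 = 7409/10675)
f((-222 + 16)*(-14 + 191)) - t*(-54) = 7409/10675 - 2903*(-54) = 7409/10675 - 1*(-156762) = 7409/10675 + 156762 = 1673441759/10675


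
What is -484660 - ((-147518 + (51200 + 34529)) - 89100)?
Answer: -333771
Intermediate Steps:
-484660 - ((-147518 + (51200 + 34529)) - 89100) = -484660 - ((-147518 + 85729) - 89100) = -484660 - (-61789 - 89100) = -484660 - 1*(-150889) = -484660 + 150889 = -333771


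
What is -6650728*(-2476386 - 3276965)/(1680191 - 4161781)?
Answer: -19131986294764/1240795 ≈ -1.5419e+7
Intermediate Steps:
-6650728*(-2476386 - 3276965)/(1680191 - 4161781) = -6650728/((-2481590/(-5753351))) = -6650728/((-2481590*(-1/5753351))) = -6650728/2481590/5753351 = -6650728*5753351/2481590 = -19131986294764/1240795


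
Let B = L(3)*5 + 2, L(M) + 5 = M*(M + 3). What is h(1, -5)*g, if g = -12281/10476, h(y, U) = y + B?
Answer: -208777/2619 ≈ -79.716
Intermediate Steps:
L(M) = -5 + M*(3 + M) (L(M) = -5 + M*(M + 3) = -5 + M*(3 + M))
B = 67 (B = (-5 + 3² + 3*3)*5 + 2 = (-5 + 9 + 9)*5 + 2 = 13*5 + 2 = 65 + 2 = 67)
h(y, U) = 67 + y (h(y, U) = y + 67 = 67 + y)
g = -12281/10476 (g = -12281*1/10476 = -12281/10476 ≈ -1.1723)
h(1, -5)*g = (67 + 1)*(-12281/10476) = 68*(-12281/10476) = -208777/2619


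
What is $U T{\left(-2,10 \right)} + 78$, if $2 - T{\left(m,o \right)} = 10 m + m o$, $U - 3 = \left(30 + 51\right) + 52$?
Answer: $5790$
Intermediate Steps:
$U = 136$ ($U = 3 + \left(\left(30 + 51\right) + 52\right) = 3 + \left(81 + 52\right) = 3 + 133 = 136$)
$T{\left(m,o \right)} = 2 - 10 m - m o$ ($T{\left(m,o \right)} = 2 - \left(10 m + m o\right) = 2 - 10 m - m o$)
$U T{\left(-2,10 \right)} + 78 = 136 \left(2 - -20 - \left(-2\right) 10\right) + 78 = 136 \left(2 + 20 + 20\right) + 78 = 136 \cdot 42 + 78 = 5712 + 78 = 5790$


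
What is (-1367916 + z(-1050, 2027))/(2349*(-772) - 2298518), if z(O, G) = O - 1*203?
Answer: 1369169/4111946 ≈ 0.33297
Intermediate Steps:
z(O, G) = -203 + O (z(O, G) = O - 203 = -203 + O)
(-1367916 + z(-1050, 2027))/(2349*(-772) - 2298518) = (-1367916 + (-203 - 1050))/(2349*(-772) - 2298518) = (-1367916 - 1253)/(-1813428 - 2298518) = -1369169/(-4111946) = -1369169*(-1/4111946) = 1369169/4111946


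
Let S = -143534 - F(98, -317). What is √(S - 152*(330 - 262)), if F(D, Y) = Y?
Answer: I*√153553 ≈ 391.86*I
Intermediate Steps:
S = -143217 (S = -143534 - 1*(-317) = -143534 + 317 = -143217)
√(S - 152*(330 - 262)) = √(-143217 - 152*(330 - 262)) = √(-143217 - 152*68) = √(-143217 - 10336) = √(-153553) = I*√153553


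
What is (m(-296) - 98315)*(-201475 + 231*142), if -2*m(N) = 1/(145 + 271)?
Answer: 13797127716513/832 ≈ 1.6583e+10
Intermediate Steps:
m(N) = -1/832 (m(N) = -1/(2*(145 + 271)) = -½/416 = -½*1/416 = -1/832)
(m(-296) - 98315)*(-201475 + 231*142) = (-1/832 - 98315)*(-201475 + 231*142) = -81798081*(-201475 + 32802)/832 = -81798081/832*(-168673) = 13797127716513/832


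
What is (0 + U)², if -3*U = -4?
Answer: 16/9 ≈ 1.7778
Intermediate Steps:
U = 4/3 (U = -⅓*(-4) = 4/3 ≈ 1.3333)
(0 + U)² = (0 + 4/3)² = (4/3)² = 16/9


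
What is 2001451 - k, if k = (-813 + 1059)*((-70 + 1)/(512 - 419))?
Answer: 62050639/31 ≈ 2.0016e+6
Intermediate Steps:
k = -5658/31 (k = 246*(-69/93) = 246*(-69*1/93) = 246*(-23/31) = -5658/31 ≈ -182.52)
2001451 - k = 2001451 - 1*(-5658/31) = 2001451 + 5658/31 = 62050639/31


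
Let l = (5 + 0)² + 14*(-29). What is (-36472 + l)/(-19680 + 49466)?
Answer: -36853/29786 ≈ -1.2373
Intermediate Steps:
l = -381 (l = 5² - 406 = 25 - 406 = -381)
(-36472 + l)/(-19680 + 49466) = (-36472 - 381)/(-19680 + 49466) = -36853/29786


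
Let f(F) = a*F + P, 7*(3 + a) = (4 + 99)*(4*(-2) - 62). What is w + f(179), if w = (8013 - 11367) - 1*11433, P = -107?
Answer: -199801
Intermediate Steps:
a = -1033 (a = -3 + ((4 + 99)*(4*(-2) - 62))/7 = -3 + (103*(-8 - 62))/7 = -3 + (103*(-70))/7 = -3 + (⅐)*(-7210) = -3 - 1030 = -1033)
f(F) = -107 - 1033*F (f(F) = -1033*F - 107 = -107 - 1033*F)
w = -14787 (w = -3354 - 11433 = -14787)
w + f(179) = -14787 + (-107 - 1033*179) = -14787 + (-107 - 184907) = -14787 - 185014 = -199801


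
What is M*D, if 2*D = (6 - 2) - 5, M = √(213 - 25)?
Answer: -√47 ≈ -6.8557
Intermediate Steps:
M = 2*√47 (M = √188 = 2*√47 ≈ 13.711)
D = -½ (D = ((6 - 2) - 5)/2 = (4 - 5)/2 = (½)*(-1) = -½ ≈ -0.50000)
M*D = (2*√47)*(-½) = -√47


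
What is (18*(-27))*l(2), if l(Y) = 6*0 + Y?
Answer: -972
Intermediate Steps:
l(Y) = Y (l(Y) = 0 + Y = Y)
(18*(-27))*l(2) = (18*(-27))*2 = -486*2 = -972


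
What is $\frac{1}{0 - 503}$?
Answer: $- \frac{1}{503} \approx -0.0019881$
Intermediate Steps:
$\frac{1}{0 - 503} = \frac{1}{-503} = - \frac{1}{503}$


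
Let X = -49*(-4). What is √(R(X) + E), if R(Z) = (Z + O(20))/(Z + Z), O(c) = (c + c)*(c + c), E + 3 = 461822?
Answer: √90517422/14 ≈ 679.58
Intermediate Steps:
E = 461819 (E = -3 + 461822 = 461819)
O(c) = 4*c² (O(c) = (2*c)*(2*c) = 4*c²)
X = 196
R(Z) = (1600 + Z)/(2*Z) (R(Z) = (Z + 4*20²)/(Z + Z) = (Z + 4*400)/((2*Z)) = (Z + 1600)*(1/(2*Z)) = (1600 + Z)*(1/(2*Z)) = (1600 + Z)/(2*Z))
√(R(X) + E) = √((½)*(1600 + 196)/196 + 461819) = √((½)*(1/196)*1796 + 461819) = √(449/98 + 461819) = √(45258711/98) = √90517422/14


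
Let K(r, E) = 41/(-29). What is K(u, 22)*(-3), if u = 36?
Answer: 123/29 ≈ 4.2414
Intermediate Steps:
K(r, E) = -41/29 (K(r, E) = 41*(-1/29) = -41/29)
K(u, 22)*(-3) = -41/29*(-3) = 123/29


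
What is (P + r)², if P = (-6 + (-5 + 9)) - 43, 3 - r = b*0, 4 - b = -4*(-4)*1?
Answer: 1764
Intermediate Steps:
b = -12 (b = 4 - (-4*(-4)) = 4 - 16 = -12)
r = 3 (r = 3 - (-12)*0 = 3 - 1*0 = 3 + 0 = 3)
P = -45 (P = (-6 + 4) - 43 = -2 - 43 = -45)
(P + r)² = (-45 + 3)² = (-42)² = 1764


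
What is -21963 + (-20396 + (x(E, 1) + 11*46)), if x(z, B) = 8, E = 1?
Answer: -41845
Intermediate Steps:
-21963 + (-20396 + (x(E, 1) + 11*46)) = -21963 + (-20396 + (8 + 11*46)) = -21963 + (-20396 + (8 + 506)) = -21963 + (-20396 + 514) = -21963 - 19882 = -41845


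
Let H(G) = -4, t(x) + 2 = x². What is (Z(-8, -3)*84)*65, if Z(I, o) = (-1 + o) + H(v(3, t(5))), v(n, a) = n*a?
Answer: -43680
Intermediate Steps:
t(x) = -2 + x²
v(n, a) = a*n
Z(I, o) = -5 + o (Z(I, o) = (-1 + o) - 4 = -5 + o)
(Z(-8, -3)*84)*65 = ((-5 - 3)*84)*65 = -8*84*65 = -672*65 = -43680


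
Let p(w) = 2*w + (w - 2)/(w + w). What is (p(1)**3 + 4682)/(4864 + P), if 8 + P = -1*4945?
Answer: -37483/712 ≈ -52.645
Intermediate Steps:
p(w) = 2*w + (-2 + w)/(2*w) (p(w) = 2*w + (-2 + w)/((2*w)) = 2*w + (-2 + w)*(1/(2*w)) = 2*w + (-2 + w)/(2*w))
P = -4953 (P = -8 - 1*4945 = -8 - 4945 = -4953)
(p(1)**3 + 4682)/(4864 + P) = ((1/2 - 1/1 + 2*1)**3 + 4682)/(4864 - 4953) = ((1/2 - 1*1 + 2)**3 + 4682)/(-89) = ((1/2 - 1 + 2)**3 + 4682)*(-1/89) = ((3/2)**3 + 4682)*(-1/89) = (27/8 + 4682)*(-1/89) = (37483/8)*(-1/89) = -37483/712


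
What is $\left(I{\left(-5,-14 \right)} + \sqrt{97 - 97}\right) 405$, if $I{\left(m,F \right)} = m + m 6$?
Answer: $-14175$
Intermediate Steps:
$I{\left(m,F \right)} = 7 m$ ($I{\left(m,F \right)} = m + 6 m = 7 m$)
$\left(I{\left(-5,-14 \right)} + \sqrt{97 - 97}\right) 405 = \left(7 \left(-5\right) + \sqrt{97 - 97}\right) 405 = \left(-35 + \sqrt{0}\right) 405 = \left(-35 + 0\right) 405 = \left(-35\right) 405 = -14175$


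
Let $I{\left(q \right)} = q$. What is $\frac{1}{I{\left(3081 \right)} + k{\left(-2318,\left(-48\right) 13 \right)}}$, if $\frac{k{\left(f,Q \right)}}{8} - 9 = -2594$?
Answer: $- \frac{1}{17599} \approx -5.6821 \cdot 10^{-5}$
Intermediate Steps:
$k{\left(f,Q \right)} = -20680$ ($k{\left(f,Q \right)} = 72 + 8 \left(-2594\right) = 72 - 20752 = -20680$)
$\frac{1}{I{\left(3081 \right)} + k{\left(-2318,\left(-48\right) 13 \right)}} = \frac{1}{3081 - 20680} = \frac{1}{-17599} = - \frac{1}{17599}$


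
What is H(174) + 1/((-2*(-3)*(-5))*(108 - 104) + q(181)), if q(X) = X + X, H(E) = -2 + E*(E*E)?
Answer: 1274861325/242 ≈ 5.2680e+6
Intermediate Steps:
H(E) = -2 + E³ (H(E) = -2 + E*E² = -2 + E³)
q(X) = 2*X
H(174) + 1/((-2*(-3)*(-5))*(108 - 104) + q(181)) = (-2 + 174³) + 1/((-2*(-3)*(-5))*(108 - 104) + 2*181) = (-2 + 5268024) + 1/((6*(-5))*4 + 362) = 5268022 + 1/(-30*4 + 362) = 5268022 + 1/(-120 + 362) = 5268022 + 1/242 = 1274861325/242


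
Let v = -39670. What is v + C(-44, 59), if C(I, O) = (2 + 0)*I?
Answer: -39758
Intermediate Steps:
C(I, O) = 2*I
v + C(-44, 59) = -39670 + 2*(-44) = -39670 - 88 = -39758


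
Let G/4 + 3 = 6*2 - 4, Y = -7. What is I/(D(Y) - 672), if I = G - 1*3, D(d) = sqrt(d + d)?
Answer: -816/32257 - 17*I*sqrt(14)/451598 ≈ -0.025297 - 0.00014085*I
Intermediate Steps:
G = 20 (G = -12 + 4*(6*2 - 4) = -12 + 4*(12 - 4) = -12 + 4*8 = -12 + 32 = 20)
D(d) = sqrt(2)*sqrt(d) (D(d) = sqrt(2*d) = sqrt(2)*sqrt(d))
I = 17 (I = 20 - 1*3 = 20 - 3 = 17)
I/(D(Y) - 672) = 17/(sqrt(2)*sqrt(-7) - 672) = 17/(sqrt(2)*(I*sqrt(7)) - 672) = 17/(I*sqrt(14) - 672) = 17/(-672 + I*sqrt(14))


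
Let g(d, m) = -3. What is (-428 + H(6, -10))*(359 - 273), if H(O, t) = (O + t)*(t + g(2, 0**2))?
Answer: -32336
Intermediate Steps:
H(O, t) = (-3 + t)*(O + t) (H(O, t) = (O + t)*(t - 3) = (O + t)*(-3 + t) = (-3 + t)*(O + t))
(-428 + H(6, -10))*(359 - 273) = (-428 + ((-10)**2 - 3*6 - 3*(-10) + 6*(-10)))*(359 - 273) = (-428 + (100 - 18 + 30 - 60))*86 = (-428 + 52)*86 = -376*86 = -32336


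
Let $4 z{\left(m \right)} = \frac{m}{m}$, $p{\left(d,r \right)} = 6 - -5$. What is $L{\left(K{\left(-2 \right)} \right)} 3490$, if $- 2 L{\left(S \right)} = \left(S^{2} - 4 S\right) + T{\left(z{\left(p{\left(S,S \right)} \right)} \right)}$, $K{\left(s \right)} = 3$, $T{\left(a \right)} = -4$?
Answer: $12215$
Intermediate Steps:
$p{\left(d,r \right)} = 11$ ($p{\left(d,r \right)} = 6 + 5 = 11$)
$z{\left(m \right)} = \frac{1}{4}$ ($z{\left(m \right)} = \frac{m \frac{1}{m}}{4} = \frac{1}{4} \cdot 1 = \frac{1}{4}$)
$L{\left(S \right)} = 2 + 2 S - \frac{S^{2}}{2}$ ($L{\left(S \right)} = - \frac{\left(S^{2} - 4 S\right) - 4}{2} = - \frac{-4 + S^{2} - 4 S}{2} = 2 + 2 S - \frac{S^{2}}{2}$)
$L{\left(K{\left(-2 \right)} \right)} 3490 = \left(2 + 2 \cdot 3 - \frac{3^{2}}{2}\right) 3490 = \left(2 + 6 - \frac{9}{2}\right) 3490 = \frac{7}{2} \cdot 3490 = 12215$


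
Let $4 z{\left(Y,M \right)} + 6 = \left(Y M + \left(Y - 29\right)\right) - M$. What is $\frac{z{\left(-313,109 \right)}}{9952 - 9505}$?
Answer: $- \frac{17287}{894} \approx -19.337$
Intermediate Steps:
$z{\left(Y,M \right)} = - \frac{35}{4} - \frac{M}{4} + \frac{Y}{4} + \frac{M Y}{4}$ ($z{\left(Y,M \right)} = - \frac{3}{2} + \frac{\left(Y M + \left(Y - 29\right)\right) - M}{4} = - \frac{3}{2} + \frac{\left(M Y + \left(Y - 29\right)\right) - M}{4} = - \frac{3}{2} + \frac{\left(M Y + \left(-29 + Y\right)\right) - M}{4} = - \frac{3}{2} + \frac{\left(-29 + Y + M Y\right) - M}{4} = - \frac{3}{2} + \frac{-29 + Y - M + M Y}{4} = - \frac{3}{2} + \left(- \frac{29}{4} - \frac{M}{4} + \frac{Y}{4} + \frac{M Y}{4}\right) = - \frac{35}{4} - \frac{M}{4} + \frac{Y}{4} + \frac{M Y}{4}$)
$\frac{z{\left(-313,109 \right)}}{9952 - 9505} = \frac{- \frac{35}{4} - \frac{109}{4} + \frac{1}{4} \left(-313\right) + \frac{1}{4} \cdot 109 \left(-313\right)}{9952 - 9505} = \frac{- \frac{35}{4} - \frac{109}{4} - \frac{313}{4} - \frac{34117}{4}}{447} = \left(- \frac{17287}{2}\right) \frac{1}{447} = - \frac{17287}{894}$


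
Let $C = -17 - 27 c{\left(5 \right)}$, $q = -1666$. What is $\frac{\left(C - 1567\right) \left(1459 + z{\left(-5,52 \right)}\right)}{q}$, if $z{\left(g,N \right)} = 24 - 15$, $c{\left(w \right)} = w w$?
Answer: $\frac{1658106}{833} \approx 1990.5$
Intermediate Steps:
$c{\left(w \right)} = w^{2}$
$z{\left(g,N \right)} = 9$ ($z{\left(g,N \right)} = 24 - 15 = 9$)
$C = -692$ ($C = -17 - 27 \cdot 5^{2} = -17 - 675 = -692$)
$\frac{\left(C - 1567\right) \left(1459 + z{\left(-5,52 \right)}\right)}{q} = \frac{\left(-692 - 1567\right) \left(1459 + 9\right)}{-1666} = \left(-2259\right) 1468 \left(- \frac{1}{1666}\right) = \left(-3316212\right) \left(- \frac{1}{1666}\right) = \frac{1658106}{833}$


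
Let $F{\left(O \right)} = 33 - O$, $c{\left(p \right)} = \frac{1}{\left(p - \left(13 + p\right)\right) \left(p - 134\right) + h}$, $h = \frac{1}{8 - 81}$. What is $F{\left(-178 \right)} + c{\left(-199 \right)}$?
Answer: $\frac{66679449}{316016} \approx 211.0$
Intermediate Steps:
$h = - \frac{1}{73}$ ($h = \frac{1}{-73} = - \frac{1}{73} \approx -0.013699$)
$c{\left(p \right)} = \frac{1}{\frac{127165}{73} - 13 p}$ ($c{\left(p \right)} = \frac{1}{\left(p - \left(13 + p\right)\right) \left(p - 134\right) - \frac{1}{73}} = \frac{1}{- 13 \left(-134 + p\right) - \frac{1}{73}} = \frac{1}{\left(1742 - 13 p\right) - \frac{1}{73}} = \frac{1}{\frac{127165}{73} - 13 p}$)
$F{\left(-178 \right)} + c{\left(-199 \right)} = \left(33 - -178\right) - \frac{73}{-127165 + 949 \left(-199\right)} = \left(33 + 178\right) - \frac{73}{-127165 - 188851} = 211 - \frac{73}{-316016} = 211 - - \frac{73}{316016} = 211 + \frac{73}{316016} = \frac{66679449}{316016}$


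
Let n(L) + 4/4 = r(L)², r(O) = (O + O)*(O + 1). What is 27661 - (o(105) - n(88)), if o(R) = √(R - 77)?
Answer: 245388556 - 2*√7 ≈ 2.4539e+8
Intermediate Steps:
r(O) = 2*O*(1 + O) (r(O) = (2*O)*(1 + O) = 2*O*(1 + O))
o(R) = √(-77 + R)
n(L) = -1 + 4*L²*(1 + L)² (n(L) = -1 + (2*L*(1 + L))² = -1 + 4*L²*(1 + L)²)
27661 - (o(105) - n(88)) = 27661 - (√(-77 + 105) - (-1 + 4*88²*(1 + 88)²)) = 27661 - (√28 - (-1 + 4*7744*89²)) = 27661 - (2*√7 - (-1 + 4*7744*7921)) = 27661 - (2*√7 - (-1 + 245360896)) = 27661 - (2*√7 - 1*245360895) = 27661 - (2*√7 - 245360895) = 27661 - (-245360895 + 2*√7) = 27661 + (245360895 - 2*√7) = 245388556 - 2*√7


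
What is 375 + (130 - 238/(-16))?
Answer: 4159/8 ≈ 519.88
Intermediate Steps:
375 + (130 - 238/(-16)) = 375 + (130 - 238*(-1)/16) = 375 + (130 - 1*(-119/8)) = 375 + (130 + 119/8) = 375 + 1159/8 = 4159/8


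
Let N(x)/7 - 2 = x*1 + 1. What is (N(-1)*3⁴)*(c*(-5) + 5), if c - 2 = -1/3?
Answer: -3780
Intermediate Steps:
N(x) = 21 + 7*x (N(x) = 14 + 7*(x*1 + 1) = 14 + 7*(x + 1) = 14 + 7*(1 + x) = 14 + (7 + 7*x) = 21 + 7*x)
c = 5/3 (c = 2 - 1/3 = 2 - 1*⅓ = 2 - ⅓ = 5/3 ≈ 1.6667)
(N(-1)*3⁴)*(c*(-5) + 5) = ((21 + 7*(-1))*3⁴)*((5/3)*(-5) + 5) = ((21 - 7)*81)*(-25/3 + 5) = (14*81)*(-10/3) = 1134*(-10/3) = -3780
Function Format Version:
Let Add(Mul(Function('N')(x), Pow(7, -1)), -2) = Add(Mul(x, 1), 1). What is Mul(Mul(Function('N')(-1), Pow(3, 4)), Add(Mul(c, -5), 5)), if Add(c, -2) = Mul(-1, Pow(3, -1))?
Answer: -3780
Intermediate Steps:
Function('N')(x) = Add(21, Mul(7, x)) (Function('N')(x) = Add(14, Mul(7, Add(Mul(x, 1), 1))) = Add(14, Mul(7, Add(x, 1))) = Add(14, Mul(7, Add(1, x))) = Add(14, Add(7, Mul(7, x))) = Add(21, Mul(7, x)))
c = Rational(5, 3) (c = Add(2, Mul(-1, Pow(3, -1))) = Add(2, Mul(-1, Rational(1, 3))) = Add(2, Rational(-1, 3)) = Rational(5, 3) ≈ 1.6667)
Mul(Mul(Function('N')(-1), Pow(3, 4)), Add(Mul(c, -5), 5)) = Mul(Mul(Add(21, Mul(7, -1)), Pow(3, 4)), Add(Mul(Rational(5, 3), -5), 5)) = Mul(Mul(Add(21, -7), 81), Add(Rational(-25, 3), 5)) = Mul(Mul(14, 81), Rational(-10, 3)) = Mul(1134, Rational(-10, 3)) = -3780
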